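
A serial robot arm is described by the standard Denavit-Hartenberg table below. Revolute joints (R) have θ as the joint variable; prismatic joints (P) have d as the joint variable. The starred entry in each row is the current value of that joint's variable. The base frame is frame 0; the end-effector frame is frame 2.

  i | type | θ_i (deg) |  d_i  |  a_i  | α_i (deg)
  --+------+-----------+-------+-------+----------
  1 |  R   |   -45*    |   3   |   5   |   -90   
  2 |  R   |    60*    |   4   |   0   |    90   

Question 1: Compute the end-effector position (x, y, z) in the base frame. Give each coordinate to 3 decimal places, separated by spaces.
6.364 -0.707 3.000

after link 1: o_1 = (3.5355, -3.5355, 3.0000)
after link 2: o_2 = (6.3640, -0.7071, 3.0000)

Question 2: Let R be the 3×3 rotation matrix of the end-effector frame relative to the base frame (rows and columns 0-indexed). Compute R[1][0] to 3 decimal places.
-0.354

End-effector x-axis (col 0 of R) = (0.3536,-0.3536,-0.8660)
R[1][0] = -0.3536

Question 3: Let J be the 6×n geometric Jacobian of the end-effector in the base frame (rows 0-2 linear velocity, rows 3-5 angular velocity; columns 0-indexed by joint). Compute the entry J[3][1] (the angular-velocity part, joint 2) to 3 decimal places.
0.707

axis z_1 = (0.7071,0.7071,0.0000); lever o_n−o_1 = (2.8284,2.8284,0.0000)
cross product → J_v[:, 1] = (0.0000,-0.0000,0.0000)
J_ω[:, 1] = z_1
entry J[3][1] = 0.7071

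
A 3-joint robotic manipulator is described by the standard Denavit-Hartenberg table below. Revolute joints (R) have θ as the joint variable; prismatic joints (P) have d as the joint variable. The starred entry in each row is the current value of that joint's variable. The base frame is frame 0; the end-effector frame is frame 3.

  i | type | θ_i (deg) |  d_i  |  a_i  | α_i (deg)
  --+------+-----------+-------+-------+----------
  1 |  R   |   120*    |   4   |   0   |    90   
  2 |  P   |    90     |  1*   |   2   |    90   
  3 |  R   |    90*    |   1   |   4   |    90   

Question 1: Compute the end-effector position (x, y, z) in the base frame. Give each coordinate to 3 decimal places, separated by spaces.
3.830 3.366 6.000

after link 1: o_1 = (0.0000, 0.0000, 4.0000)
after link 2: o_2 = (0.8660, 0.5000, 6.0000)
after link 3: o_3 = (3.8301, 3.3660, 6.0000)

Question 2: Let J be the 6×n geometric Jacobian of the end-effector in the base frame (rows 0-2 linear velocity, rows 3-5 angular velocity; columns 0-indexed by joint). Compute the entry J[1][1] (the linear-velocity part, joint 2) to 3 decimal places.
0.500

prismatic axis z_1 = (0.8660,0.5000,0.0000)
J_v[:, 1] = z_1; J_ω[:, 1] = (0,0,0)
entry J[1][1] = 0.5000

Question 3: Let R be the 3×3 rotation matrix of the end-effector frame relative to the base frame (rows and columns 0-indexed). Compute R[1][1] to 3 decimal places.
End-effector y-axis (col 1 of R) = (-0.5000,0.8660,-0.0000)
R[1][1] = 0.8660

0.866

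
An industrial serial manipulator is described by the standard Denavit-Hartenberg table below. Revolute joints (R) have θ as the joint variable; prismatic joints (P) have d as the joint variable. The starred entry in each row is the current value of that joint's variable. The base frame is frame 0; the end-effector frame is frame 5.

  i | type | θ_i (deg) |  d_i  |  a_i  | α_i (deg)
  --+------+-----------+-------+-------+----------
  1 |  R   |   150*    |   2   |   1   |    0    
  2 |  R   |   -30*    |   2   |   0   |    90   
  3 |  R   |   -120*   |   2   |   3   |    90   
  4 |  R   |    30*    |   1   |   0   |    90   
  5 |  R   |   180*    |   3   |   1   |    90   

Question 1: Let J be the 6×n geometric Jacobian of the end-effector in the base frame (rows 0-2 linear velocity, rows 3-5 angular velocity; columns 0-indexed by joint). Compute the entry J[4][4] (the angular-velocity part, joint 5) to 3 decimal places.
axis z_4 = (-0.6250,-0.6495,-0.4330); lever o_n−o_4 = (-2.5245,-1.8236,-0.5490)
cross product → J_v[:, 4] = (-0.4330,0.7500,-0.5000)
J_ω[:, 4] = z_4
entry J[4][4] = -0.6495

-0.650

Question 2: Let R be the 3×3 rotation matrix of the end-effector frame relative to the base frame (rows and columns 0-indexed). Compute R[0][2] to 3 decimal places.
0.433

End-effector z-axis (col 2 of R) = (0.4330,-0.7500,0.5000)
R[0][2] = 0.4330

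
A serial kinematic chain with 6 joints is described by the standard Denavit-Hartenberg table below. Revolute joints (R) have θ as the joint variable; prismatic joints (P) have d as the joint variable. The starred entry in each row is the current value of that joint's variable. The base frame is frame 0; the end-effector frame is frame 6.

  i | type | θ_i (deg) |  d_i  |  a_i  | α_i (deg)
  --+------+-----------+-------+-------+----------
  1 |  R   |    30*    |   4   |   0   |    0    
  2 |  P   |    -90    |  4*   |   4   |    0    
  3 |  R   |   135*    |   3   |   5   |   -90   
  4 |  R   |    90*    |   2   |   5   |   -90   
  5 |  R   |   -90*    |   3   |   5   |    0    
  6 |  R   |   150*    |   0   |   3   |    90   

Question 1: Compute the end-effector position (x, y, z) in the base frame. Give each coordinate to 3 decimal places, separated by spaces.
after link 1: o_1 = (0.0000, 0.0000, 4.0000)
after link 2: o_2 = (2.0000, -3.4641, 8.0000)
after link 3: o_3 = (3.2941, 1.3655, 11.0000)
after link 4: o_4 = (1.3622, 1.8832, 6.0000)
after link 5: o_5 = (-4.2438, 0.2795, 6.0000)
after link 6: o_6 = (-1.7343, -0.3929, 4.5000)

-1.734 -0.393 4.500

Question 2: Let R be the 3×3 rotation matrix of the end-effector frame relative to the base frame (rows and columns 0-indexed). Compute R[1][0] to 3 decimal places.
End-effector x-axis (col 0 of R) = (0.8365,-0.2241,-0.5000)
R[1][0] = -0.2241

-0.224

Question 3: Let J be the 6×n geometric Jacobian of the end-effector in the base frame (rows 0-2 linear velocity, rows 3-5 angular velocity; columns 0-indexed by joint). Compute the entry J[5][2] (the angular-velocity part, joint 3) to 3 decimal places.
1.000

axis z_2 = (0.0000,0.0000,1.0000); lever o_n−o_2 = (-3.7343,3.0712,-3.5000)
cross product → J_v[:, 2] = (-3.0712,-3.7343,0.0000)
J_ω[:, 2] = z_2
entry J[5][2] = 1.0000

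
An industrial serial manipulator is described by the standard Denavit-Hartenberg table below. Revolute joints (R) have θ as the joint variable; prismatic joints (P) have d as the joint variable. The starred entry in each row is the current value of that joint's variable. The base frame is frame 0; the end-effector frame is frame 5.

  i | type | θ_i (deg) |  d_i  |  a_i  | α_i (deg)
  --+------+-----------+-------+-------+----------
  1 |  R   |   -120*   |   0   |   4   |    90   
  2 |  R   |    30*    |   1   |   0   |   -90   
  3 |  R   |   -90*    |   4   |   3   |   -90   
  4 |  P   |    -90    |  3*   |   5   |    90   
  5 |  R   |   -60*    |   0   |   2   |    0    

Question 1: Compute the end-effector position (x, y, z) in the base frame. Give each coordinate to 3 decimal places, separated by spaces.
after link 1: o_1 = (-2.0000, -3.4641, 0.0000)
after link 2: o_2 = (-2.8660, -2.9641, 0.0000)
after link 3: o_3 = (-4.4641, 0.2679, 3.4641)
after link 4: o_4 = (-4.5131, 0.1830, 9.2942)
after link 5: o_5 = (-3.5131, 1.9151, 9.2942)

-3.513 1.915 9.294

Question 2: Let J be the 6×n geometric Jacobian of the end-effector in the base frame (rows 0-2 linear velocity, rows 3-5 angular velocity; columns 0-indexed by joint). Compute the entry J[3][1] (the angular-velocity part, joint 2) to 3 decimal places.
axis z_1 = (-0.8660,0.5000,0.0000); lever o_n−o_1 = (-1.5131,5.3792,9.2942)
cross product → J_v[:, 1] = (4.6471,8.0490,-3.9019)
J_ω[:, 1] = z_1
entry J[3][1] = -0.8660

-0.866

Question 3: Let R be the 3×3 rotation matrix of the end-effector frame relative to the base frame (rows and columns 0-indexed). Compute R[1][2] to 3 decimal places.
-0.500

End-effector z-axis (col 2 of R) = (0.8660,-0.5000,0.0000)
R[1][2] = -0.5000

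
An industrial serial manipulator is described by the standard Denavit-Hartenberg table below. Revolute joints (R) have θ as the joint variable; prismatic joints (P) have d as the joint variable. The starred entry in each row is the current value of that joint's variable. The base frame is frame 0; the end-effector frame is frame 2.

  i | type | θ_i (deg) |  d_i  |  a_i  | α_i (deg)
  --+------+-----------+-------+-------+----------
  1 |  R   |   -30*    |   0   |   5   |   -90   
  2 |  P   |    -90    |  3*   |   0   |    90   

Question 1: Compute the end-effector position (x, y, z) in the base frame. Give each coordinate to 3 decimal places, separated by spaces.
after link 1: o_1 = (4.3301, -2.5000, 0.0000)
after link 2: o_2 = (5.8301, 0.0981, 0.0000)

5.830 0.098 0.000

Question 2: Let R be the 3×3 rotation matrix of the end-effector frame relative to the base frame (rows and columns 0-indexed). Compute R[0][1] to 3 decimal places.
End-effector y-axis (col 1 of R) = (0.5000,0.8660,0.0000)
R[0][1] = 0.5000

0.500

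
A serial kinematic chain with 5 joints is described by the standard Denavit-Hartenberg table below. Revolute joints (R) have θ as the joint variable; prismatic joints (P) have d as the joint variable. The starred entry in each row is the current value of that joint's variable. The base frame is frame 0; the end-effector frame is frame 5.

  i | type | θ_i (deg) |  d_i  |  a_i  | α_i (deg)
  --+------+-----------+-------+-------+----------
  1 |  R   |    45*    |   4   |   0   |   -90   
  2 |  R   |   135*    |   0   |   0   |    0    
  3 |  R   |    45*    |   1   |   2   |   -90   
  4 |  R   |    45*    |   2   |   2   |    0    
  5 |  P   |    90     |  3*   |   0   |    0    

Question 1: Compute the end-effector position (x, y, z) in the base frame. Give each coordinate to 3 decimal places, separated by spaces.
after link 1: o_1 = (0.0000, 0.0000, 4.0000)
after link 2: o_2 = (0.0000, 0.0000, 4.0000)
after link 3: o_3 = (-2.1213, -0.7071, 4.0000)
after link 4: o_4 = (-2.1213, -2.7071, 6.0000)
after link 5: o_5 = (-2.1213, -2.7071, 9.0000)

-2.121 -2.707 9.000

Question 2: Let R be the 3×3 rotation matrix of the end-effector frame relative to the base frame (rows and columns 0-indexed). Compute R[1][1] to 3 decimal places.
End-effector y-axis (col 1 of R) = (0.0000,1.0000,0.0000)
R[1][1] = 1.0000

1.000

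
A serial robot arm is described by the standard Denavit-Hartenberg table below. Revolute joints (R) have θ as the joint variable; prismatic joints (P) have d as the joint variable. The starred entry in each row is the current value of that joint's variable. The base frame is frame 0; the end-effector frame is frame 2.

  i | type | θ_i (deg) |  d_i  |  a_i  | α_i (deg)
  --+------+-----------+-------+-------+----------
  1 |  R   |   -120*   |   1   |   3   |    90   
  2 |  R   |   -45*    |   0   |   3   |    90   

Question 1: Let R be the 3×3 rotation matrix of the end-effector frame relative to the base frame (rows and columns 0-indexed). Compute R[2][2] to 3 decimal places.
-0.707

End-effector z-axis (col 2 of R) = (0.3536,0.6124,-0.7071)
R[2][2] = -0.7071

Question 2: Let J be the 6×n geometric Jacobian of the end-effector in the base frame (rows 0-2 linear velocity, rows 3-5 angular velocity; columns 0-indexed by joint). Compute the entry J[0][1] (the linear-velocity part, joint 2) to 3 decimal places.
-1.061

axis z_1 = (-0.8660,0.5000,0.0000); lever o_n−o_1 = (-1.0607,-1.8371,-2.1213)
cross product → J_v[:, 1] = (-1.0607,-1.8371,2.1213)
J_ω[:, 1] = z_1
entry J[0][1] = -1.0607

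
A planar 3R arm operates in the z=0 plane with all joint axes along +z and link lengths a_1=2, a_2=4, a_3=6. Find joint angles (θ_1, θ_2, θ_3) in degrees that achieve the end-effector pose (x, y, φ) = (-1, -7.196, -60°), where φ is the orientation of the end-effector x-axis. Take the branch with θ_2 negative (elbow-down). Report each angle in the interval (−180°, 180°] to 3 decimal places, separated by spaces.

wrist centre = target − a_3·(cos φ, sin φ) = (-4.0000, -1.9998)
cos θ_2 = (19.9994−2²−4²)/(2·2·4) = -0.0000; θ_2 = -90.0022° (elbow-down)
β = atan2(-1.9998,-4.0000) = -153.4367°; ψ = atan2(-4.0000,1.9998) = -63.4367°
θ_1 = β − ψ = -90.0000°
θ_3 = φ − θ_1 − θ_2 = 120.0022° (wrapped to (-180°,180°])

-90.000 -90.002 120.002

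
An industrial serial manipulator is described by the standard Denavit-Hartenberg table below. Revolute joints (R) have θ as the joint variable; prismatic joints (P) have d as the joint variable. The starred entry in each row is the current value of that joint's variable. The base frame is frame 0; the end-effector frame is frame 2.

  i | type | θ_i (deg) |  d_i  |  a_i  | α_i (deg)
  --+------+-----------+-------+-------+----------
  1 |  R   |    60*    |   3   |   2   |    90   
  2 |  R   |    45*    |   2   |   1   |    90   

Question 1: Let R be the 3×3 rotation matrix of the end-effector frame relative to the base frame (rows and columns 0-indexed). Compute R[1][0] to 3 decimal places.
0.612

End-effector x-axis (col 0 of R) = (0.3536,0.6124,0.7071)
R[1][0] = 0.6124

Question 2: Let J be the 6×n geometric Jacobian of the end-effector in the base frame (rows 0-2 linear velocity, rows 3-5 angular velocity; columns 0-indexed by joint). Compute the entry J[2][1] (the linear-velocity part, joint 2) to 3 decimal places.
axis z_1 = (0.8660,-0.5000,0.0000); lever o_n−o_1 = (2.0856,-0.3876,0.7071)
cross product → J_v[:, 1] = (-0.3536,-0.6124,0.7071)
J_ω[:, 1] = z_1
entry J[2][1] = 0.7071

0.707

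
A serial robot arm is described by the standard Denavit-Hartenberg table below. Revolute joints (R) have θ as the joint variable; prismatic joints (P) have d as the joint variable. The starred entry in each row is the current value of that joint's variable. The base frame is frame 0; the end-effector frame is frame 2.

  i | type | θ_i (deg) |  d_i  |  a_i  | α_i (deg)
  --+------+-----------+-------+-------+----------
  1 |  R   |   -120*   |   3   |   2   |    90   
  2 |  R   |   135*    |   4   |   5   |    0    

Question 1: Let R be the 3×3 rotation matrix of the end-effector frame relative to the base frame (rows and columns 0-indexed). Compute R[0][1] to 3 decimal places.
0.354

End-effector y-axis (col 1 of R) = (0.3536,0.6124,-0.7071)
R[0][1] = 0.3536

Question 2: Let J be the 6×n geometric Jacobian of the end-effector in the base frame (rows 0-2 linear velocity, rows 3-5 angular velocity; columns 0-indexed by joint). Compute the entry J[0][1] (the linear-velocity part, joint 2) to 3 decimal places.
1.768

axis z_1 = (-0.8660,0.5000,0.0000); lever o_n−o_1 = (-1.6963,5.0619,3.5355)
cross product → J_v[:, 1] = (1.7678,3.0619,-3.5355)
J_ω[:, 1] = z_1
entry J[0][1] = 1.7678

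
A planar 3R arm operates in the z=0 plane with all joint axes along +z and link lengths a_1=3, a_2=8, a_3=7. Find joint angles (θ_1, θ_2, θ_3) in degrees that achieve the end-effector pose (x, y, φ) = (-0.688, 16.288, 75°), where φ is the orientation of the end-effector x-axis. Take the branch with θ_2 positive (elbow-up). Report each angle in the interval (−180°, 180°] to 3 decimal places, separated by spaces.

wrist centre = target − a_3·(cos φ, sin φ) = (-2.4997, 9.5265)
cos θ_2 = (97.0032−3²−8²)/(2·3·8) = 0.5001; θ_2 = 59.9955° (elbow-up)
β = atan2(9.5265,-2.4997) = 104.7028°; ψ = atan2(6.9279,7.0005) = 44.7012°
θ_1 = β − ψ = 60.0016°
θ_3 = φ − θ_1 − θ_2 = -44.9972° (wrapped to (-180°,180°])

60.002 59.996 -44.997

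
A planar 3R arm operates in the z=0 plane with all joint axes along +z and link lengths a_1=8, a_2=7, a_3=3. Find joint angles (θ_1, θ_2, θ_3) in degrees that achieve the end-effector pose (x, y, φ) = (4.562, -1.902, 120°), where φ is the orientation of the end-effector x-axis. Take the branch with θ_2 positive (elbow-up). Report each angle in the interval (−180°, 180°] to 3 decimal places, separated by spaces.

wrist centre = target − a_3·(cos φ, sin φ) = (6.0620, -4.5001)
cos θ_2 = (56.9985−8²−7²)/(2·8·7) = -0.5000; θ_2 = 120.0009° (elbow-up)
β = atan2(-4.5001,6.0620) = -36.5880°; ψ = atan2(6.0621,4.4999) = 53.4135°
θ_1 = β − ψ = -90.0016°
θ_3 = φ − θ_1 − θ_2 = 90.0007° (wrapped to (-180°,180°])

-90.002 120.001 90.001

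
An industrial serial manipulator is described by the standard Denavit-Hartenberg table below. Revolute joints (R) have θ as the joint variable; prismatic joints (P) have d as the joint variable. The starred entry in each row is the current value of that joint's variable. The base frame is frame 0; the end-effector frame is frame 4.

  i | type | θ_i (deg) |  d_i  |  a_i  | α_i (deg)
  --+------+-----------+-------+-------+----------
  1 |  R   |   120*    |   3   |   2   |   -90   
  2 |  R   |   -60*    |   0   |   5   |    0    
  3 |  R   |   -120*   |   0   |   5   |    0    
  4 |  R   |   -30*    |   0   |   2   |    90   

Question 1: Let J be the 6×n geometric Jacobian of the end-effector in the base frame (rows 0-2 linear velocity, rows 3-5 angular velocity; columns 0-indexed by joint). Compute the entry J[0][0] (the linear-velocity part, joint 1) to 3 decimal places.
1.933

axis z_0 = ẑ; lever o_n−o_0 = (1.1160,-1.9330,6.3301)
cross product → J_v[:, 0] = (1.9330,1.1160,-0.0000)
J_ω[:, 0] = z_0
entry J[0][0] = 1.9330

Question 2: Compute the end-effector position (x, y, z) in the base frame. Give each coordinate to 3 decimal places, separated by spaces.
1.116 -1.933 6.330

after link 1: o_1 = (-1.0000, 1.7321, 3.0000)
after link 2: o_2 = (-2.2500, 3.8971, 7.3301)
after link 3: o_3 = (0.2500, -0.4330, 7.3301)
after link 4: o_4 = (1.1160, -1.9330, 6.3301)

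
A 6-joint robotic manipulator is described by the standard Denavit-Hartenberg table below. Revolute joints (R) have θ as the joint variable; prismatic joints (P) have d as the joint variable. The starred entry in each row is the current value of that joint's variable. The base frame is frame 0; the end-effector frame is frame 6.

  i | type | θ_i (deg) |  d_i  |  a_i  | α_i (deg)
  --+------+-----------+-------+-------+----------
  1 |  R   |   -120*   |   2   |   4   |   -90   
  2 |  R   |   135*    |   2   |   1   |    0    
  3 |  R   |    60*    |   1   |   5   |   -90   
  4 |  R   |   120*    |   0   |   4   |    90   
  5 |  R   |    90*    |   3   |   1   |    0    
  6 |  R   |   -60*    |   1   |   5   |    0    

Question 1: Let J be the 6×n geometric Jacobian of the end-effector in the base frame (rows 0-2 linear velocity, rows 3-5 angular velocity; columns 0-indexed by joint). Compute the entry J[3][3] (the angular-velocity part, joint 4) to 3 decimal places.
axis z_3 = (-0.1294,-0.2241,0.9659); lever o_n−o_3 = (-8.7711,3.2362,3.1993)
cross product → J_v[:, 3] = (-3.8430,-8.0582,-2.3848)
J_ω[:, 3] = z_3
entry J[3][3] = -0.1294

-0.129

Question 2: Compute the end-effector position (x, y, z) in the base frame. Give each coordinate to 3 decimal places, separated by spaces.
-5.405 3.067 5.786

after link 1: o_1 = (-2.0000, -3.4641, 2.0000)
after link 2: o_2 = (0.0856, -3.8517, 1.2929)
after link 3: o_3 = (3.3664, -0.1691, 2.5870)
after link 4: o_4 = (-0.5995, -0.1101, 2.0694)
after link 5: o_5 = (-0.7732, 2.5891, 3.7077)
after link 6: o_6 = (-5.4047, 3.0670, 5.7863)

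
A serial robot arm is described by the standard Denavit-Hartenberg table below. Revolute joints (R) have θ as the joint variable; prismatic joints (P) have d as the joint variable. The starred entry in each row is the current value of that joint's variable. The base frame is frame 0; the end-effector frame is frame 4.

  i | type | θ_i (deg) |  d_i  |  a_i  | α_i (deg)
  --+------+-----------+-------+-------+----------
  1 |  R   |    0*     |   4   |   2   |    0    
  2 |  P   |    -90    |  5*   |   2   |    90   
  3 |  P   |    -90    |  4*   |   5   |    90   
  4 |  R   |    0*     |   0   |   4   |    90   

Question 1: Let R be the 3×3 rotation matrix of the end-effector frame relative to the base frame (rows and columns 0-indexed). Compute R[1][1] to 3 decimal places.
End-effector y-axis (col 1 of R) = (-0.0000,1.0000,-0.0000)
R[1][1] = 1.0000

1.000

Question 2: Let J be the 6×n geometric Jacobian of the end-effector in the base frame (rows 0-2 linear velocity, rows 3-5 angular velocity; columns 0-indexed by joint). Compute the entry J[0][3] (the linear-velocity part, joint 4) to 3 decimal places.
axis z_3 = (-0.0000,1.0000,-0.0000); lever o_n−o_3 = (-0.0000,-0.0000,-4.0000)
cross product → J_v[:, 3] = (-4.0000,-0.0000,0.0000)
J_ω[:, 3] = z_3
entry J[0][3] = -4.0000

-4.000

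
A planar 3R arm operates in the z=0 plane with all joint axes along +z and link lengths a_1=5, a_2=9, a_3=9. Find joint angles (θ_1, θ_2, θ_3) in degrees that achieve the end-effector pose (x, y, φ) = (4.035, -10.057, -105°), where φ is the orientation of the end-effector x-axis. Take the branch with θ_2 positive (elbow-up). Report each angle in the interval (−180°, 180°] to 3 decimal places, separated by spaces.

-114.186 134.996 -125.810

wrist centre = target − a_3·(cos φ, sin φ) = (6.3644, -1.3637)
cos θ_2 = (42.3648−5²−9²)/(2·5·9) = -0.7071; θ_2 = 134.9960° (elbow-up)
β = atan2(-1.3637,6.3644) = -12.0937°; ψ = atan2(6.3644,-1.3635) = 102.0923°
θ_1 = β − ψ = -114.1860°
θ_3 = φ − θ_1 − θ_2 = -125.8100° (wrapped to (-180°,180°])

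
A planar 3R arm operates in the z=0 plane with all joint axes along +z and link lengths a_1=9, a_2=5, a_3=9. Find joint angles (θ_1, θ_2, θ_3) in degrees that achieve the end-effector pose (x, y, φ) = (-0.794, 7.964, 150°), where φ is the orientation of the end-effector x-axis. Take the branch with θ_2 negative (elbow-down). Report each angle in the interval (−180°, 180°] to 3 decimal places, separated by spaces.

59.999 -119.998 -150.000

wrist centre = target − a_3·(cos φ, sin φ) = (7.0002, 3.4640)
cos θ_2 = (61.0025−9²−5²)/(2·9·5) = -0.5000; θ_2 = -119.9982° (elbow-down)
β = atan2(3.4640,7.0002) = 26.3281°; ψ = atan2(-4.3302,6.5001) = -33.6704°
θ_1 = β − ψ = 59.9985°
θ_3 = φ − θ_1 − θ_2 = -150.0003° (wrapped to (-180°,180°])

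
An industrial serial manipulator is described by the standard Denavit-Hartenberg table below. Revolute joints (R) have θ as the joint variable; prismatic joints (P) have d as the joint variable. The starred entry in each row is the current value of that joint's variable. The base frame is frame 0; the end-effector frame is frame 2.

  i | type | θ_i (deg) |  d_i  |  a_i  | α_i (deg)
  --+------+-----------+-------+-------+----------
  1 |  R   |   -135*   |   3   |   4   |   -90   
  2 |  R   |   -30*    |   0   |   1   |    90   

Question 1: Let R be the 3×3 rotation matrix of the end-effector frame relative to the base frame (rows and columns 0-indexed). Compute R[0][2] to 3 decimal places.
End-effector z-axis (col 2 of R) = (0.3536,0.3536,0.8660)
R[0][2] = 0.3536

0.354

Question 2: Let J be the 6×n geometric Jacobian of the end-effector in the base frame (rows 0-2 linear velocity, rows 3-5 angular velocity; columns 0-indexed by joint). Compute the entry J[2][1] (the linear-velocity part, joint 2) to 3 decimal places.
axis z_1 = (0.7071,-0.7071,0.0000); lever o_n−o_1 = (-0.6124,-0.6124,0.5000)
cross product → J_v[:, 1] = (-0.3536,-0.3536,-0.8660)
J_ω[:, 1] = z_1
entry J[2][1] = -0.8660

-0.866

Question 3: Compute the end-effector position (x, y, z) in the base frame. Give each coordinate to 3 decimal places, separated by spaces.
-3.441 -3.441 3.500

after link 1: o_1 = (-2.8284, -2.8284, 3.0000)
after link 2: o_2 = (-3.4408, -3.4408, 3.5000)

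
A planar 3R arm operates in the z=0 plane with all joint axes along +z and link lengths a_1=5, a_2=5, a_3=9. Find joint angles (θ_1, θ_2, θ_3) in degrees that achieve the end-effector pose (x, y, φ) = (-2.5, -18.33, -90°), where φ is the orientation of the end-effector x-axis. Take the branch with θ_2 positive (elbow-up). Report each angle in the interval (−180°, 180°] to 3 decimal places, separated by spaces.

-120.003 30.005 -0.003

wrist centre = target − a_3·(cos φ, sin φ) = (-2.5000, -9.3300)
cos θ_2 = (93.2989−5²−5²)/(2·5·5) = 0.8660; θ_2 = 30.0054° (elbow-up)
β = atan2(-9.3300,-2.5000) = -105.0002°; ψ = atan2(2.5004,9.3299) = 15.0027°
θ_1 = β − ψ = -120.0029°
θ_3 = φ − θ_1 − θ_2 = -0.0025° (wrapped to (-180°,180°])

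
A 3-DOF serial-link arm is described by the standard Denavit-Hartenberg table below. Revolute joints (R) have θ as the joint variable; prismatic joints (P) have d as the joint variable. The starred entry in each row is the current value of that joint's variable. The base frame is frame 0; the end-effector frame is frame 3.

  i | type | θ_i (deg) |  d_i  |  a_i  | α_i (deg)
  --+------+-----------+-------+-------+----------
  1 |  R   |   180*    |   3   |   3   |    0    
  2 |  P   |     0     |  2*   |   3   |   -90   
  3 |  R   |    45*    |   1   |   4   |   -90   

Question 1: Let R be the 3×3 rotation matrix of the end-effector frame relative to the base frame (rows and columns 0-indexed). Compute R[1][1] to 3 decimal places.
End-effector y-axis (col 1 of R) = (0.0000,1.0000,-0.0000)
R[1][1] = 1.0000

1.000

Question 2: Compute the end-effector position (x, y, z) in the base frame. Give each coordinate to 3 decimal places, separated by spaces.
-8.828 -1.000 2.172

after link 1: o_1 = (-3.0000, 0.0000, 3.0000)
after link 2: o_2 = (-6.0000, 0.0000, 5.0000)
after link 3: o_3 = (-8.8284, -1.0000, 2.1716)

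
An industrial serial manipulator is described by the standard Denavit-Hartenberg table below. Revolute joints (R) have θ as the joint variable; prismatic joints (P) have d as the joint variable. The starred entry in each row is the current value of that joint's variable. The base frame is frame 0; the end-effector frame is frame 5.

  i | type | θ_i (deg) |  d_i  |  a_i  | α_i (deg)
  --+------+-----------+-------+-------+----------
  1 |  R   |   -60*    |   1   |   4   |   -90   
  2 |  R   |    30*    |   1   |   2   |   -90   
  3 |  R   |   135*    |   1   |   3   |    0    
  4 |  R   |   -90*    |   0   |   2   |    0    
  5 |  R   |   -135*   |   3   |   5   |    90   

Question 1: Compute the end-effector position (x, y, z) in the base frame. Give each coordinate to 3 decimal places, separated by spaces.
3.694 -1.469 -3.111

after link 1: o_1 = (2.0000, -3.4641, 1.0000)
after link 2: o_2 = (3.7321, -4.4641, 0.0000)
after link 3: o_3 = (0.7264, -3.5008, 0.1946)
after link 4: o_4 = (0.1140, -5.2685, -0.5125)
after link 5: o_5 = (3.6941, -1.4695, -3.1105)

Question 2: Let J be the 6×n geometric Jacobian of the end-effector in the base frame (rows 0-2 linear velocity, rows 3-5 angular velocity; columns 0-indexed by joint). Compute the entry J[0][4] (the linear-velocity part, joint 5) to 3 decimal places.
axis z_4 = (-0.2500,0.4330,-0.8660); lever o_n−o_4 = (3.5801,3.7990,-2.5981)
cross product → J_v[:, 4] = (2.1651,-3.7500,-2.5000)
J_ω[:, 4] = z_4
entry J[0][4] = 2.1651

2.165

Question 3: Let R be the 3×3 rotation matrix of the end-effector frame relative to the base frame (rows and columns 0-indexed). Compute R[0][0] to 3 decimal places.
0.866

End-effector x-axis (col 0 of R) = (0.8660,0.5000,0.0000)
R[0][0] = 0.8660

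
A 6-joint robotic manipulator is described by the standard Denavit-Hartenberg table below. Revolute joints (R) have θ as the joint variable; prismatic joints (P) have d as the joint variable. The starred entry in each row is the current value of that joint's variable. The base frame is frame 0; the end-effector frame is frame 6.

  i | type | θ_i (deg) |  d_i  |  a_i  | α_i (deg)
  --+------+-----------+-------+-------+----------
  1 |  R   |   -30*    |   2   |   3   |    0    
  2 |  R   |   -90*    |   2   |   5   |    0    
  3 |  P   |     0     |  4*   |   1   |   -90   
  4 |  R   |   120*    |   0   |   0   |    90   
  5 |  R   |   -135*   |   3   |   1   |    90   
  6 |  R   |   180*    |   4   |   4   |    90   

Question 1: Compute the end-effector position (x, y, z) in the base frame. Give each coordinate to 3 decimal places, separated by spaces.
after link 1: o_1 = (2.5981, -1.5000, 2.0000)
after link 2: o_2 = (0.0981, -5.8301, 4.0000)
after link 3: o_3 = (-0.4019, -6.6962, 8.0000)
after link 4: o_4 = (-0.4019, -6.6962, 8.0000)
after link 5: o_5 = (-2.4901, -8.8988, 7.1124)
after link 6: o_6 = (2.4089, -11.7272, 7.1124)

2.409 -11.727 7.112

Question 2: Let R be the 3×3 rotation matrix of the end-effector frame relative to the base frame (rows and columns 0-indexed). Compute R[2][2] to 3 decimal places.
End-effector z-axis (col 2 of R) = (-0.4330,-0.7500,-0.5000)
R[2][2] = -0.5000

-0.500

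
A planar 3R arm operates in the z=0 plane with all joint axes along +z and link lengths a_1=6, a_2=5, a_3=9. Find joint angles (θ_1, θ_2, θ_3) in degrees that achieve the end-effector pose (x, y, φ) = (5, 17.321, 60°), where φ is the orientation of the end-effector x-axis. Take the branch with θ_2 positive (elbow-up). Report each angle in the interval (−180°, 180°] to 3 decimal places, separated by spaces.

wrist centre = target − a_3·(cos φ, sin φ) = (0.5000, 9.5268)
cos θ_2 = (91.0094−6²−5²)/(2·6·5) = 0.5002; θ_2 = 59.9897° (elbow-up)
β = atan2(9.5268,0.5000) = 86.9957°; ψ = atan2(4.3297,8.5008) = 26.9910°
θ_1 = β − ψ = 60.0047°
θ_3 = φ − θ_1 − θ_2 = -59.9944° (wrapped to (-180°,180°])

60.005 59.990 -59.994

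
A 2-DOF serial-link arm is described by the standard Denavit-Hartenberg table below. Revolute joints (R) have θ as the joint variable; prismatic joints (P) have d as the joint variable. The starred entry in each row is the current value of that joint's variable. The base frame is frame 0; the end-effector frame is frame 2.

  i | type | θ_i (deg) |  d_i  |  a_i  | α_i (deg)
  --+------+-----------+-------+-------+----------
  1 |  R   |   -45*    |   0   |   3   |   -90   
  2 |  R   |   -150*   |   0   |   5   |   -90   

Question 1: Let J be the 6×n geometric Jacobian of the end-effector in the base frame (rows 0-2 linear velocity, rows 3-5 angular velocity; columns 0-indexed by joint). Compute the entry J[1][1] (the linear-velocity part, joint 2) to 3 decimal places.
-1.768

axis z_1 = (0.7071,0.7071,0.0000); lever o_n−o_1 = (-3.0619,3.0619,2.5000)
cross product → J_v[:, 1] = (1.7678,-1.7678,4.3301)
J_ω[:, 1] = z_1
entry J[1][1] = -1.7678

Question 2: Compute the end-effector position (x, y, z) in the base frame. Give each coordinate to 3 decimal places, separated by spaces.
-0.941 0.941 2.500

after link 1: o_1 = (2.1213, -2.1213, 0.0000)
after link 2: o_2 = (-0.9405, 0.9405, 2.5000)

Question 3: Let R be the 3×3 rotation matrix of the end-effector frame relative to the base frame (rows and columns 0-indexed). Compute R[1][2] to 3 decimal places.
-0.354

End-effector z-axis (col 2 of R) = (0.3536,-0.3536,0.8660)
R[1][2] = -0.3536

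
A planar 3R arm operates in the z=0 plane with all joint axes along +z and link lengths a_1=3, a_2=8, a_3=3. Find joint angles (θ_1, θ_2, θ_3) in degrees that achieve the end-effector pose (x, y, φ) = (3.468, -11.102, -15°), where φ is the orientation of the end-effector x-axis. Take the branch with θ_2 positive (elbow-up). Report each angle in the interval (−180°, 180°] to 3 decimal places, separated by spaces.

wrist centre = target − a_3·(cos φ, sin φ) = (0.5702, -10.3255)
cos θ_2 = (106.9420−3²−8²)/(2·3·8) = 0.7071; θ_2 = 44.9985° (elbow-up)
β = atan2(-10.3255,0.5702) = -86.8391°; ψ = atan2(5.6567,8.6570) = 33.1617°
θ_1 = β − ψ = -120.0007°
θ_3 = φ − θ_1 − θ_2 = 60.0022° (wrapped to (-180°,180°])

-120.001 44.999 60.002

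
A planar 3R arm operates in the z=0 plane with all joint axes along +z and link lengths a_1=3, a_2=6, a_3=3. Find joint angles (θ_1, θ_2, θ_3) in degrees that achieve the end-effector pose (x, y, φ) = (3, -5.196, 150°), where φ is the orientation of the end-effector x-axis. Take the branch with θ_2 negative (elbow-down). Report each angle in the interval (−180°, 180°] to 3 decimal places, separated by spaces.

wrist centre = target − a_3·(cos φ, sin φ) = (5.5981, -6.6960)
cos θ_2 = (76.1749−3²−6²)/(2·3·6) = 0.8660; θ_2 = -30.0065° (elbow-down)
β = atan2(-6.6960,5.5981) = -50.1033°; ψ = atan2(-3.0006,8.1958) = -20.1083°
θ_1 = β − ψ = -29.9950°
θ_3 = φ − θ_1 − θ_2 = -149.9985° (wrapped to (-180°,180°])

-29.995 -30.006 -149.999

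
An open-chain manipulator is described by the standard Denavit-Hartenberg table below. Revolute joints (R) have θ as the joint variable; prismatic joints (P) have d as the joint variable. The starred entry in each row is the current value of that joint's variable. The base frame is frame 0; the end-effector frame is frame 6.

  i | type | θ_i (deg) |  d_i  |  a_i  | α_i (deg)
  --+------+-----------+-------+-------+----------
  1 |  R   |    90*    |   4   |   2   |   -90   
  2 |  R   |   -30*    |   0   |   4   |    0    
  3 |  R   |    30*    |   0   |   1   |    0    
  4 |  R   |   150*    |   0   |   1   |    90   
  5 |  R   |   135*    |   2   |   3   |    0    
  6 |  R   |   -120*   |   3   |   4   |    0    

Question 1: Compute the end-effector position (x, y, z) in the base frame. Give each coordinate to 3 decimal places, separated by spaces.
after link 1: o_1 = (0.0000, 2.0000, 4.0000)
after link 2: o_2 = (0.0000, 5.4641, 6.0000)
after link 3: o_3 = (0.0000, 6.4641, 6.0000)
after link 4: o_4 = (0.0000, 5.5981, 5.5000)
after link 5: o_5 = (-2.1213, 8.4352, 4.8286)
after link 6: o_6 = (-3.1566, 6.5891, 0.2987)

-3.157 6.589 0.299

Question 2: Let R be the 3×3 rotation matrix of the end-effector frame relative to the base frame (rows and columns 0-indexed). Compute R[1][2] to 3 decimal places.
0.500

End-effector z-axis (col 2 of R) = (-0.0000,0.5000,-0.8660)
R[1][2] = 0.5000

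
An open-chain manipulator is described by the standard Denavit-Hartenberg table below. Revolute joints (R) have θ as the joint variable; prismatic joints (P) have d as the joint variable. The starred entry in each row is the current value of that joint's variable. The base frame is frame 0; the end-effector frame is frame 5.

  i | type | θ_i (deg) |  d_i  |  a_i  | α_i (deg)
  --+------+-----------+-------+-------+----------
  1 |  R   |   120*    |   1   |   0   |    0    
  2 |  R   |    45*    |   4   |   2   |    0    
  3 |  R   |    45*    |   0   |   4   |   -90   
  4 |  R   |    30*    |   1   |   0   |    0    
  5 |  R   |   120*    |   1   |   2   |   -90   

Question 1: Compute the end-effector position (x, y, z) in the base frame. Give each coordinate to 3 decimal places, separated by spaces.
-2.896 -2.348 4.000

after link 1: o_1 = (0.0000, 0.0000, 1.0000)
after link 2: o_2 = (-1.9319, 0.5176, 5.0000)
after link 3: o_3 = (-5.3960, -1.4824, 5.0000)
after link 4: o_4 = (-4.8960, -2.3484, 5.0000)
after link 5: o_5 = (-2.8960, -2.3484, 4.0000)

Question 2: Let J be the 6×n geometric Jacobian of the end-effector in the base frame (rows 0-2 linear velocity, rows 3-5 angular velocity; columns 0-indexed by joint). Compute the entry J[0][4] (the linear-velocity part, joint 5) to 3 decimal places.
0.866

axis z_4 = (0.5000,-0.8660,0.0000); lever o_n−o_4 = (2.0000,-0.0000,-1.0000)
cross product → J_v[:, 4] = (0.8660,0.5000,1.7321)
J_ω[:, 4] = z_4
entry J[0][4] = 0.8660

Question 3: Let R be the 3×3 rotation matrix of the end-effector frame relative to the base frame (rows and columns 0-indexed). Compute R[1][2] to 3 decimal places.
0.250

End-effector z-axis (col 2 of R) = (0.4330,0.2500,0.8660)
R[1][2] = 0.2500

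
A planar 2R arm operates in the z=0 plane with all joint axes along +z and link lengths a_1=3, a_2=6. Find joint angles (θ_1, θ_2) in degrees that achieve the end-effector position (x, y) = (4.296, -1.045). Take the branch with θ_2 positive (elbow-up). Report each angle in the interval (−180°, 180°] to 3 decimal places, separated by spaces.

cos θ_2 = (19.5476−3²−6²)/(2·3·6) = -0.7070; θ_2 = 134.9922° (elbow-up)
β = atan2(-1.0450,4.2960) = -13.6716°; ψ = atan2(4.2432,-1.2421) = 106.3156°
θ_1 = β − ψ = -119.9873°

-119.987 134.992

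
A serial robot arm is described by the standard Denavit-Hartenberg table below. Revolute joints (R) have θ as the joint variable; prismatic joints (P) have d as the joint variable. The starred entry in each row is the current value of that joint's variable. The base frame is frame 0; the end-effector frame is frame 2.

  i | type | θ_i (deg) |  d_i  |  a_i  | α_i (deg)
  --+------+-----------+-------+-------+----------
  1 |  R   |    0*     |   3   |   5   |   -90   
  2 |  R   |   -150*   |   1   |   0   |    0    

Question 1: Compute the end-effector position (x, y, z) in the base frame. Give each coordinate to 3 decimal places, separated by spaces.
after link 1: o_1 = (5.0000, 0.0000, 3.0000)
after link 2: o_2 = (5.0000, 1.0000, 3.0000)

5.000 1.000 3.000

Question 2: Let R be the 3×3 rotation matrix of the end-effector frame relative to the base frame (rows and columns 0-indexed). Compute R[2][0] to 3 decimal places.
0.500

End-effector x-axis (col 0 of R) = (-0.8660,-0.0000,0.5000)
R[2][0] = 0.5000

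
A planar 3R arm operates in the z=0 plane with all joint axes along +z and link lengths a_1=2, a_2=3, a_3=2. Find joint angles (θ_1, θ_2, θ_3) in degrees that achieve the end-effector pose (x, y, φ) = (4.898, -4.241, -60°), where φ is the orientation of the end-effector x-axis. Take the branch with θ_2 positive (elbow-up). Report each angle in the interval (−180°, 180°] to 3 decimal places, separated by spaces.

wrist centre = target − a_3·(cos φ, sin φ) = (3.8980, -2.5089)
cos θ_2 = (21.4892−2²−3²)/(2·2·3) = 0.7074; θ_2 = 44.9733° (elbow-up)
β = atan2(-2.5089,3.8980) = -32.7674°; ψ = atan2(2.1203,4.1223) = 27.2193°
θ_1 = β − ψ = -59.9867°
θ_3 = φ − θ_1 − θ_2 = -44.9867° (wrapped to (-180°,180°])

-59.987 44.973 -44.987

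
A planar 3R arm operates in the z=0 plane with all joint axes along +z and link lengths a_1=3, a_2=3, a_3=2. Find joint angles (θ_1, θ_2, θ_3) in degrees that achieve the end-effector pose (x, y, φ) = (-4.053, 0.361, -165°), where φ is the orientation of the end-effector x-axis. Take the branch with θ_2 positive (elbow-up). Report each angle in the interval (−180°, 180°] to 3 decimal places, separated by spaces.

89.998 135.004 -30.001

wrist centre = target − a_3·(cos φ, sin φ) = (-2.1211, 0.8786)
cos θ_2 = (5.2713−3²−3²)/(2·3·3) = -0.7072; θ_2 = 135.0036° (elbow-up)
β = atan2(0.8786,-2.1211) = 157.4993°; ψ = atan2(2.1212,0.8785) = 67.5018°
θ_1 = β − ψ = 89.9975°
θ_3 = φ − θ_1 − θ_2 = -30.0011° (wrapped to (-180°,180°])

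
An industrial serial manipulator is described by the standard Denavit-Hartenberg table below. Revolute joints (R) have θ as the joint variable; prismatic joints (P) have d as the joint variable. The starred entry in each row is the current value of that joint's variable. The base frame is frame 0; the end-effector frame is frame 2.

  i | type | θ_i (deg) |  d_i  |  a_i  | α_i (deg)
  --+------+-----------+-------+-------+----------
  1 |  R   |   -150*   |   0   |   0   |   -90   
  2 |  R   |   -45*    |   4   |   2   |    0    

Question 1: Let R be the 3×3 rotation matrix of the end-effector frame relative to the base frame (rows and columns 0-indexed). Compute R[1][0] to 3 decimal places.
-0.354

End-effector x-axis (col 0 of R) = (-0.6124,-0.3536,0.7071)
R[1][0] = -0.3536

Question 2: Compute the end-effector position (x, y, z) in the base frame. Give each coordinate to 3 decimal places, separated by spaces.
after link 1: o_1 = (0.0000, 0.0000, 0.0000)
after link 2: o_2 = (0.7753, -4.1712, 1.4142)

0.775 -4.171 1.414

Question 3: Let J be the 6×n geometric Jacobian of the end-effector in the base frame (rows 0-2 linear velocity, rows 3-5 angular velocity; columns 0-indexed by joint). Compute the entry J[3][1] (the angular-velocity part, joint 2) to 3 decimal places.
0.500

axis z_1 = (0.5000,-0.8660,0.0000); lever o_n−o_1 = (0.7753,-4.1712,1.4142)
cross product → J_v[:, 1] = (-1.2247,-0.7071,-1.4142)
J_ω[:, 1] = z_1
entry J[3][1] = 0.5000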